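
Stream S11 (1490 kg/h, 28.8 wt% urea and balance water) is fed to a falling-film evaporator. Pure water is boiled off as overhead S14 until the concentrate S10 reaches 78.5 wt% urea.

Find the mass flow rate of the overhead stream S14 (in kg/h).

943.4 kg/h

urea is conserved: 1490×0.288 = 429.12 kg/h all reports to the concentrate.
Concentrate = 429.12/(target fraction) = 546.65 kg/h.
Overhead = 1490 − 546.65 = 943.35 kg/h.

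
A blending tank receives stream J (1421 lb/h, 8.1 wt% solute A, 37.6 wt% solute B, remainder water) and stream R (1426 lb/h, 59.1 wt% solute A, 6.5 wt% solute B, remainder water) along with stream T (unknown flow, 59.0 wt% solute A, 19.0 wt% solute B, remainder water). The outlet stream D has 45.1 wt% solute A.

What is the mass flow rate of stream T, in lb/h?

Let T be the unknown flow. Total out = 2847 + T.
solute A balance: 957.87 + 0.590·T = 0.451·(2847 + T)
(0.590 − 0.451)·T = 0.451×2847 − 957.87 = 326.13
T = 326.13 / 0.139 = 2346.3 lb/h

2346 lb/h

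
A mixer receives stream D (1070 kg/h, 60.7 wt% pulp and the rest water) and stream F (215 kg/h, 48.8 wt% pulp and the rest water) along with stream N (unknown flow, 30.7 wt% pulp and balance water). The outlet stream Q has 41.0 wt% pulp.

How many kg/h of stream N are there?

Let N be the unknown flow. Total out = 1285 + N.
pulp balance: 754.41 + 0.307·N = 0.410·(1285 + N)
(0.307 − 0.410)·N = 0.410×1285 − 754.41 = -227.56
N = -227.56 / -0.103 = 2209.3 kg/h

2209 kg/h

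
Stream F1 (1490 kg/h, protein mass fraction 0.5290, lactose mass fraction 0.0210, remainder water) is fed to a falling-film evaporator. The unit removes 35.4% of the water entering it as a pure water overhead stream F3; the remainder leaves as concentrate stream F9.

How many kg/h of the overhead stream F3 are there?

237.4 kg/h

water entering = 1490×0.450 = 670.5 kg/h; overhead removed = 0.354×670.5 = 237.36 kg/h.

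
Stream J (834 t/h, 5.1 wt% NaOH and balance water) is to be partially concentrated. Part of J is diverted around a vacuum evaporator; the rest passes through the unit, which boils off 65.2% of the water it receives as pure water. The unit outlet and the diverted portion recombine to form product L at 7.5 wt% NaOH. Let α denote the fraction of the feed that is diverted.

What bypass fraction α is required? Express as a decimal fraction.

All 834×0.051 = 42.534 t/h of NaOH reaches L, so L = 42.534/0.075 = 567.12 t/h and vapour = 266.88 t/h.
The evaporator receives (1−α)·834 of feed at 0.949 water and removes 0.652 of that water:
0.652×0.949×(1−α)×834 = 266.88
(1−α) = 266.88/516.04 = 0.5172;  α = 0.4828.

0.483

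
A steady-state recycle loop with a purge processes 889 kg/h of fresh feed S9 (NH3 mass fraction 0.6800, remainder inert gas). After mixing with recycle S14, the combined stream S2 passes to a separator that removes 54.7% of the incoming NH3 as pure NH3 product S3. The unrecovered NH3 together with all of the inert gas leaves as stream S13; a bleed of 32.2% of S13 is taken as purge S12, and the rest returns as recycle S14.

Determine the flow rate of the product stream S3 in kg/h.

477.3 kg/h

NH3 in S2: m_A = 889×0.680 + (1−0.322)·(1−0.547)·m_A, so m_A = 604.52/0.6929 = 872.49 kg/h.
Product S3 = 0.547×872.49 = 477.25 kg/h.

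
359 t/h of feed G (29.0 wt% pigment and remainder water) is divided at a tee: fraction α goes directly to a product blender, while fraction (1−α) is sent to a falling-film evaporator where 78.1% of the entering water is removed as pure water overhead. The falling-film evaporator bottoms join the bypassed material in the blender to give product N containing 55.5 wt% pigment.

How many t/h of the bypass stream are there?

All 359×0.290 = 104.11 t/h of pigment reaches N, so N = 104.11/0.555 = 187.59 t/h and vapour = 171.41 t/h.
The evaporator receives (1−α)·359 of feed at 0.710 water and removes 0.781 of that water:
0.781×0.710×(1−α)×359 = 171.41
(1−α) = 171.41/199.07 = 0.8611;  α = 0.1389.
Bypass flow = 0.1389×359 = 49.872 t/h.

49.87 t/h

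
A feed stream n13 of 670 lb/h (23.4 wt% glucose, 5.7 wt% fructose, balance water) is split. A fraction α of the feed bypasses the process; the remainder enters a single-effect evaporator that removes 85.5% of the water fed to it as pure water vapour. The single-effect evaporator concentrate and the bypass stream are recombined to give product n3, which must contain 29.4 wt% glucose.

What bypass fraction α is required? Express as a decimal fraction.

All 670×0.234 = 156.78 lb/h of glucose reaches n3, so n3 = 156.78/0.294 = 533.27 lb/h and vapour = 136.73 lb/h.
The evaporator receives (1−α)·670 of feed at 0.709 water and removes 0.855 of that water:
0.855×0.709×(1−α)×670 = 136.73
(1−α) = 136.73/406.15 = 0.3367;  α = 0.6633.

0.663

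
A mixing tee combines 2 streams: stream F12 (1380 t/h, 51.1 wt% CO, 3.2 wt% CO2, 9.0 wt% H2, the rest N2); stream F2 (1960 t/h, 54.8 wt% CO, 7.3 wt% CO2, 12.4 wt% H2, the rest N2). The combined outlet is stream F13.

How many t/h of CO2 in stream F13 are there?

187.2 t/h

CO2 out = CO2 in = 1380×0.032 + 1960×0.073 = 187.24 t/h.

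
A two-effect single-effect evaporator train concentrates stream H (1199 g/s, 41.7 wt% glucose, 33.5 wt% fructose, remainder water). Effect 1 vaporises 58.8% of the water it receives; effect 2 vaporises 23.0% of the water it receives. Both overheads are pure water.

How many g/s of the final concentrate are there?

water in feed = 1199×0.248 = 297.35 g/s.
After stage 1: water left = (1−0.588)×297.35 = 122.51; stream total = 1024.2 g/s.
After stage 2: water left = (1−0.230)×122.51 = 94.332; final concentrate = 995.98 g/s.

996 g/s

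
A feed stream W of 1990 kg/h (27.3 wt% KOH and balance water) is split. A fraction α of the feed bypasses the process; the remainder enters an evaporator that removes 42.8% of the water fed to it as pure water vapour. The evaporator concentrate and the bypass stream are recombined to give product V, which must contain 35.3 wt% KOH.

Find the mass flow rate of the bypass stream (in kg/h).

All 1990×0.273 = 543.27 kg/h of KOH reaches V, so V = 543.27/0.353 = 1539 kg/h and vapour = 450.99 kg/h.
The evaporator receives (1−α)·1990 of feed at 0.727 water and removes 0.428 of that water:
0.428×0.727×(1−α)×1990 = 450.99
(1−α) = 450.99/619.2 = 0.7283;  α = 0.2717.
Bypass flow = 0.2717×1990 = 540.59 kg/h.

540.6 kg/h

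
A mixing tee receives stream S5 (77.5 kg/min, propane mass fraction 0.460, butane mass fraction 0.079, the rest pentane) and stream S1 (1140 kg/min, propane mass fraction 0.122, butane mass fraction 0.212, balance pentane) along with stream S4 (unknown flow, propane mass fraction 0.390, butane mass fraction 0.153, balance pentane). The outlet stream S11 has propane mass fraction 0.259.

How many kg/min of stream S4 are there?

1073 kg/min

Let S4 be the unknown flow. Total out = 1217.5 + S4.
propane balance: 174.73 + 0.390·S4 = 0.259·(1217.5 + S4)
(0.390 − 0.259)·S4 = 0.259×1217.5 − 174.73 = 140.6
S4 = 140.6 / 0.131 = 1073.3 kg/min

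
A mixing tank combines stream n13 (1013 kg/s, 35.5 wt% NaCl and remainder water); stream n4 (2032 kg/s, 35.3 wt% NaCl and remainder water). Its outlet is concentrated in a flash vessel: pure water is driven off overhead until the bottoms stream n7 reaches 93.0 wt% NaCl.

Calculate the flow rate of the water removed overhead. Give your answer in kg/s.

1887 kg/s

NaCl entering = 1013×0.355 + 2032×0.353 = 1076.9 kg/s.
All NaCl reports to n7, so n7 = 1076.9/0.930 = 1158 kg/s.
Total feed = 3045 kg/s; overhead = 3045 − 1158 = 1887 kg/s.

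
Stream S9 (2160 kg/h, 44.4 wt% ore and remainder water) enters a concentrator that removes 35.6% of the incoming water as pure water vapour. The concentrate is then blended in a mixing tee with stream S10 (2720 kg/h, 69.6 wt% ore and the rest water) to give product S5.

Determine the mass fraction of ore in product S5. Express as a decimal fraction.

0.641

Vapour removed = 0.356×0.556×2160 = 427.54 kg/h; concentrate = 1732.5 kg/h.
ore reaching the mixer = 959.04 (from concentrate) + 2720×0.696 = 2852.2 kg/h.
Product flow = 1732.5 + 2720 = 4452.5 kg/h; ore fraction = 0.641.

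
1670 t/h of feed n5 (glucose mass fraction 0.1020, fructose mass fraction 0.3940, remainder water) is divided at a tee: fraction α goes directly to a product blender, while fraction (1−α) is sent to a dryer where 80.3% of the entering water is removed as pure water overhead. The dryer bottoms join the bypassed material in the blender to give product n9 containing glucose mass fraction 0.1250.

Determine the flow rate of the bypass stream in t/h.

All 1670×0.102 = 170.34 t/h of glucose reaches n9, so n9 = 170.34/0.125 = 1362.7 t/h and vapour = 307.28 t/h.
The evaporator receives (1−α)·1670 of feed at 0.504 water and removes 0.803 of that water:
0.803×0.504×(1−α)×1670 = 307.28
(1−α) = 307.28/675.87 = 0.4546;  α = 0.5454.
Bypass flow = 0.5454×1670 = 910.74 t/h.

910.7 t/h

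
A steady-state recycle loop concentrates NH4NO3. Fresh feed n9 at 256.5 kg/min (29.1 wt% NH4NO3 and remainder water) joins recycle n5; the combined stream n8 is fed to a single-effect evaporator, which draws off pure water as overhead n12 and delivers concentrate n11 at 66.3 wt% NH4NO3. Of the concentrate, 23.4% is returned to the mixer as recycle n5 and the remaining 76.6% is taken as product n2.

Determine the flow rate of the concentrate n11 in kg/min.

Overall NH4NO3 balance (none leaves overhead): NH4NO3 in fresh feed = NH4NO3 in product, i.e. 256.5×0.291 = (1−0.234)·n11·0.663.
n11 = 74.641/(0.663×0.766) = 146.97 kg/min.

147 kg/min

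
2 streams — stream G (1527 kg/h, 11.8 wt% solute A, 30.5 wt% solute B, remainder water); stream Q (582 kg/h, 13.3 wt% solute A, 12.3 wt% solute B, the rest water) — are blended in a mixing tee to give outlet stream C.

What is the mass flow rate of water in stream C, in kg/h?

water out = water in = 1527×0.577 + 582×0.744 = 1314.1 kg/h.

1314 kg/h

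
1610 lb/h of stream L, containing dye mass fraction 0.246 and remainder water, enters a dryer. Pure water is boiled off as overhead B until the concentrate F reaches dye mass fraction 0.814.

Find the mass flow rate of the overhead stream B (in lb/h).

1123 lb/h

dye is conserved: 1610×0.246 = 396.06 lb/h all reports to the concentrate.
Concentrate = 396.06/(target fraction) = 486.56 lb/h.
Overhead = 1610 − 486.56 = 1123.4 lb/h.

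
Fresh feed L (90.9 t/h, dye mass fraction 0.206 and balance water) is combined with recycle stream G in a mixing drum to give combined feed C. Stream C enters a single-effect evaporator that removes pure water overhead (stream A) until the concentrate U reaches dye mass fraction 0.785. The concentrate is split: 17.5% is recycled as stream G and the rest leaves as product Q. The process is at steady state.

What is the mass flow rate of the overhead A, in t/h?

67.05 t/h

Overall dye balance (none leaves overhead): dye in fresh feed = dye in product, i.e. 90.9×0.206 = (1−0.175)·U·0.785.
U = 18.725/(0.785×0.825) = 28.914 t/h.
Recycle G = 0.175×28.914 = 5.0599 t/h.
Combined feed C = 90.9 + 5.0599 = 95.96 t/h.
Overhead A = C − U = 95.96 − 28.914 = 67.046 t/h.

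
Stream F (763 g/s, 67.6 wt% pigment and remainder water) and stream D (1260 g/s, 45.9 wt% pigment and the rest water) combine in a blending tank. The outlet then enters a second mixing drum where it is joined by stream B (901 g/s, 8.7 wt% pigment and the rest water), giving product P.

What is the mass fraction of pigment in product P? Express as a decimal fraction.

0.401

Overall, product flow = 2924 g/s.
pigment in = 763×0.676 + 1260×0.459 + 901×0.087 = 1172.5 g/s.
pigment fraction in P = 0.401.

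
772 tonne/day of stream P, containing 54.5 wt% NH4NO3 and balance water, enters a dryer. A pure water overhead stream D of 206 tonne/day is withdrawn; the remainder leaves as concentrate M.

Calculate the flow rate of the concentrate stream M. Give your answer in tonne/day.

Concentrate = 772 − 206 = 566 tonne/day.

566 tonne/day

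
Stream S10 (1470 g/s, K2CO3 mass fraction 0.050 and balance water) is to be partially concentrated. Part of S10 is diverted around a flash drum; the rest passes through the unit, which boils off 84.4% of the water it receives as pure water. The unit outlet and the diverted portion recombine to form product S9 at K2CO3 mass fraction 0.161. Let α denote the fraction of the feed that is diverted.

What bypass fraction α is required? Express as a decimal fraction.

All 1470×0.050 = 73.5 g/s of K2CO3 reaches S9, so S9 = 73.5/0.161 = 456.52 g/s and vapour = 1013.5 g/s.
The evaporator receives (1−α)·1470 of feed at 0.950 water and removes 0.844 of that water:
0.844×0.950×(1−α)×1470 = 1013.5
(1−α) = 1013.5/1178.6 = 0.8599;  α = 0.1401.

0.140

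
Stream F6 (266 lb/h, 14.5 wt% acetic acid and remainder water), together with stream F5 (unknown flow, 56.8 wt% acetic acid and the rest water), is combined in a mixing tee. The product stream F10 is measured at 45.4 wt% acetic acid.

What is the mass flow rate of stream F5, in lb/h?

721 lb/h

Let F5 be the unknown flow. Total out = 266 + F5.
acetic acid balance: 38.57 + 0.568·F5 = 0.454·(266 + F5)
(0.568 − 0.454)·F5 = 0.454×266 − 38.57 = 82.194
F5 = 82.194 / 0.114 = 721 lb/h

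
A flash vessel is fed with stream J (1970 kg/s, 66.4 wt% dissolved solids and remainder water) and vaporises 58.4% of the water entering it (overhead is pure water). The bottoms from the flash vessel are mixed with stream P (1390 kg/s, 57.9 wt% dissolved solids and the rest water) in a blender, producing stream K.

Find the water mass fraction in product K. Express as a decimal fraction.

0.289

Vapour removed = 0.584×0.336×1970 = 386.56 kg/s; concentrate = 1583.4 kg/s.
water reaching the mixer = 275.36 (from concentrate) + 1390×0.421 = 860.55 kg/s.
Product flow = 1583.4 + 1390 = 2973.4 kg/s; water fraction = 0.289.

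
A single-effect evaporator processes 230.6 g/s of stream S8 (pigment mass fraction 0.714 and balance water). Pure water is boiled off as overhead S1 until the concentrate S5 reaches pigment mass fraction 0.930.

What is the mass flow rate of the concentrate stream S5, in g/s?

177 g/s

pigment is conserved: 230.6×0.714 = 164.65 g/s all reports to the concentrate.
Concentrate = 164.65/(target fraction) = 177.04 g/s.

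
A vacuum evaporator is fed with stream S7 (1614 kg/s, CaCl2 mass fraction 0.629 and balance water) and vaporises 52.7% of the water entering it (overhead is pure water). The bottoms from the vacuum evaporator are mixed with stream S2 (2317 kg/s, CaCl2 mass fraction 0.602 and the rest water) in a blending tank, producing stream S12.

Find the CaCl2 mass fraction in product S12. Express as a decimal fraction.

Vapour removed = 0.527×0.371×1614 = 315.56 kg/s; concentrate = 1298.4 kg/s.
CaCl2 reaching the mixer = 1015.2 (from concentrate) + 2317×0.602 = 2410 kg/s.
Product flow = 1298.4 + 2317 = 3615.4 kg/s; CaCl2 fraction = 0.667.

0.667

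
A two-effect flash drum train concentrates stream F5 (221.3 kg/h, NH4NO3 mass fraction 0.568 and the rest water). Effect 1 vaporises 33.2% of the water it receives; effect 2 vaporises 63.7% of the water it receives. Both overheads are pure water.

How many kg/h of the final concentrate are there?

water in feed = 221.3×0.432 = 95.602 kg/h.
After stage 1: water left = (1−0.332)×95.602 = 63.862; stream total = 189.56 kg/h.
After stage 2: water left = (1−0.637)×63.862 = 23.182; final concentrate = 148.88 kg/h.

148.9 kg/h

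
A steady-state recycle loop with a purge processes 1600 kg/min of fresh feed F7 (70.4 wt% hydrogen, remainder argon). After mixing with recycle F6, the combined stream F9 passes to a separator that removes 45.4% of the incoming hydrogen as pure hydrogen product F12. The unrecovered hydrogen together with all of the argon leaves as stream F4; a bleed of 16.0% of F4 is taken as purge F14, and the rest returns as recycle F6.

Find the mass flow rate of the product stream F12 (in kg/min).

944.6 kg/min

hydrogen in F9: m_A = 1600×0.704 + (1−0.160)·(1−0.454)·m_A, so m_A = 1126.4/0.5414 = 2080.7 kg/min.
Product F12 = 0.454×2080.7 = 944.63 kg/min.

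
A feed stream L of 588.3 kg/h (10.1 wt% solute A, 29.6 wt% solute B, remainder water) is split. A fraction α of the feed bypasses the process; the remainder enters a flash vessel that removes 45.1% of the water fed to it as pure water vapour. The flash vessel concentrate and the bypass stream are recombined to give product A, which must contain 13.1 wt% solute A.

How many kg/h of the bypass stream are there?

All 588.3×0.101 = 59.418 kg/h of solute A reaches A, so A = 59.418/0.131 = 453.57 kg/h and vapour = 134.73 kg/h.
The evaporator receives (1−α)·588.3 of feed at 0.603 water and removes 0.451 of that water:
0.451×0.603×(1−α)×588.3 = 134.73
(1−α) = 134.73/159.99 = 0.8421;  α = 0.1579.
Bypass flow = 0.1579×588.3 = 92.901 kg/h.

92.9 kg/h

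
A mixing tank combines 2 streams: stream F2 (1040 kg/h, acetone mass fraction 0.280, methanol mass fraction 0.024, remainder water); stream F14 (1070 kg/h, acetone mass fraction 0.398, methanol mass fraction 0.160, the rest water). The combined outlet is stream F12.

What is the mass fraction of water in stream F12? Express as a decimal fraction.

0.567

Total flow out = 1040 + 1070 = 2110 kg/h.
water in = 1040×0.696 + 1070×0.442 = 1196.8 kg/h.
water mass fraction in F12 = 1196.8/2110 = 0.567.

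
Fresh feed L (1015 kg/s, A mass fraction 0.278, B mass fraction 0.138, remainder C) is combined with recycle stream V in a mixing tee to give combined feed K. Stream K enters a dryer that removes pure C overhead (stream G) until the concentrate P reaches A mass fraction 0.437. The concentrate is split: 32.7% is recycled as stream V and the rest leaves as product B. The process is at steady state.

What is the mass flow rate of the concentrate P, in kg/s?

Overall A balance (none leaves overhead): A in fresh feed = A in product, i.e. 1015×0.278 = (1−0.327)·P·0.437.
P = 282.17/(0.437×0.673) = 959.43 kg/s.

959.4 kg/s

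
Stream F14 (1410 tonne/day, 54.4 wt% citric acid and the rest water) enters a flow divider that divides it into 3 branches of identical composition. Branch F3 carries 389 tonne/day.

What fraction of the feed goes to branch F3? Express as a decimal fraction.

Fraction to F3 = 389/1410 = 0.2759.

0.276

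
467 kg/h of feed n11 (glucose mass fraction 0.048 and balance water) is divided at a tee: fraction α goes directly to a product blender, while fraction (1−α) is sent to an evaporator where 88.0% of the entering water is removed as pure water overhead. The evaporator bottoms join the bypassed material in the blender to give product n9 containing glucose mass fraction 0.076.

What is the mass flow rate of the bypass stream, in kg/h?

All 467×0.048 = 22.416 kg/h of glucose reaches n9, so n9 = 22.416/0.076 = 294.95 kg/h and vapour = 172.05 kg/h.
The evaporator receives (1−α)·467 of feed at 0.952 water and removes 0.880 of that water:
0.880×0.952×(1−α)×467 = 172.05
(1−α) = 172.05/391.23 = 0.4398;  α = 0.5602.
Bypass flow = 0.5602×467 = 261.63 kg/h.

261.6 kg/h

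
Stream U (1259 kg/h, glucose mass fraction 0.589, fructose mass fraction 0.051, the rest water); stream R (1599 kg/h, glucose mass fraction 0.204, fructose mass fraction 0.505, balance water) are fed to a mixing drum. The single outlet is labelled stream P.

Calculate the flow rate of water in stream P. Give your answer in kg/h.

918.5 kg/h

water out = water in = 1259×0.360 + 1599×0.291 = 918.55 kg/h.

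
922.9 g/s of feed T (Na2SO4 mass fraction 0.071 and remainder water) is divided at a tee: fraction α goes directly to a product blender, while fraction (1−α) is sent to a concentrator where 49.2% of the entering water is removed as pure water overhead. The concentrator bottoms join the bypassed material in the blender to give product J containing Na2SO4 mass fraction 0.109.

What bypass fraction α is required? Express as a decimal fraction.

0.237

All 922.9×0.071 = 65.526 g/s of Na2SO4 reaches J, so J = 65.526/0.109 = 601.16 g/s and vapour = 321.74 g/s.
The evaporator receives (1−α)·922.9 of feed at 0.929 water and removes 0.492 of that water:
0.492×0.929×(1−α)×922.9 = 321.74
(1−α) = 321.74/421.83 = 0.7627;  α = 0.2373.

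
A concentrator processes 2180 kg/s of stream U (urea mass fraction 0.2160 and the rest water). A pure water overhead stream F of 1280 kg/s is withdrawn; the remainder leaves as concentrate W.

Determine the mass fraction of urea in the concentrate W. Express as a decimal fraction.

0.5232

urea is not removed: 2180×0.216 = 470.88 kg/s of urea enters W.
Concentrate = 2180 − 1280 = 900 kg/s.
Mass fraction = 470.88/900 = 0.5232.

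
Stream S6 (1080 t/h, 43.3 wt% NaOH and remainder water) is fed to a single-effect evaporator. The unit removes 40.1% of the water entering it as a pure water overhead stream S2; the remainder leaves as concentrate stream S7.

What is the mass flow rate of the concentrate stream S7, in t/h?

water entering = 1080×0.567 = 612.36 t/h; overhead removed = 0.401×612.36 = 245.56 t/h.
Concentrate = 1080 − 245.56 = 834.44 t/h.

834.4 t/h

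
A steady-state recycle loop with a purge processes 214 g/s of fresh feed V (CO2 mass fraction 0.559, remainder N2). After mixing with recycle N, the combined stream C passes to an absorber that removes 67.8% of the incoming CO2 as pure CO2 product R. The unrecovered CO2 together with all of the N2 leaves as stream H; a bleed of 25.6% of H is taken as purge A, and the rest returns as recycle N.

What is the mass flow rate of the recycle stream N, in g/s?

312 g/s

N2 enters only via V and leaves only via the purge: 214×0.441 = 0.256×(N2 in H), and the absorber passes all N2, so N2 in C = N2 in H = 368.65 g/s.
CO2 in C: m_A = 214×0.559 + (1−0.256)·(1−0.678)·m_A, so m_A = 119.63/0.7604 = 157.31 g/s.
H = (1−0.678)×157.31 + 368.65 = 419.3 g/s.
Recycle N = (1−0.256)×419.3 = 311.96 g/s.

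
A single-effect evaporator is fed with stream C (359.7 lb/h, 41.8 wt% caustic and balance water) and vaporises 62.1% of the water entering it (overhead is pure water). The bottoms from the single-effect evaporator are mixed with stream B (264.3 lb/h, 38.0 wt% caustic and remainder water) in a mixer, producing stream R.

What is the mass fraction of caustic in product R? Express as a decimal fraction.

Vapour removed = 0.621×0.582×359.7 = 130 lb/h; concentrate = 229.7 lb/h.
caustic reaching the mixer = 150.35 (from concentrate) + 264.3×0.380 = 250.79 lb/h.
Product flow = 229.7 + 264.3 = 494 lb/h; caustic fraction = 0.508.

0.508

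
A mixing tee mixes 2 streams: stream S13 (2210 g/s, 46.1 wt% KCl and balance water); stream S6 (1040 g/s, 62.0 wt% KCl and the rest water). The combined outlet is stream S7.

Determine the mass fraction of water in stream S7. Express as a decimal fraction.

0.488

Total flow out = 2210 + 1040 = 3250 g/s.
water in = 2210×0.539 + 1040×0.380 = 1586.4 g/s.
water mass fraction in S7 = 1586.4/3250 = 0.488.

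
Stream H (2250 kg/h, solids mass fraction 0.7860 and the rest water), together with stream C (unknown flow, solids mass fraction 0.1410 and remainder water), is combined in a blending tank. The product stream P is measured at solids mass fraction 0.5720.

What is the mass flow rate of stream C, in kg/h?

Let C be the unknown flow. Total out = 2250 + C.
solids balance: 1768.5 + 0.141·C = 0.572·(2250 + C)
(0.141 − 0.572)·C = 0.572×2250 − 1768.5 = -481.5
C = -481.5 / -0.431 = 1117.2 kg/h

1117 kg/h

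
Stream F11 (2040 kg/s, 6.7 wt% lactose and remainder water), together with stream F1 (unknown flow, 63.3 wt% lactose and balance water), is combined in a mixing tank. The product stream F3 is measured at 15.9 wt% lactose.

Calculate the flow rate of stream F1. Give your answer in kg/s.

Let F1 be the unknown flow. Total out = 2040 + F1.
lactose balance: 136.68 + 0.633·F1 = 0.159·(2040 + F1)
(0.633 − 0.159)·F1 = 0.159×2040 − 136.68 = 187.68
F1 = 187.68 / 0.474 = 395.95 kg/s

395.9 kg/s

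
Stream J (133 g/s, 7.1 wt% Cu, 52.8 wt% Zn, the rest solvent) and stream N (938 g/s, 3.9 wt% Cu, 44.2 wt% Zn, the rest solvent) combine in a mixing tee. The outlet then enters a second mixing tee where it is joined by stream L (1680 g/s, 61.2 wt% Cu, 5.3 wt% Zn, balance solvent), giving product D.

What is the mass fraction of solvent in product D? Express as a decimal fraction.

0.401

Overall, product flow = 2751 g/s.
solvent in = 133×0.401 + 938×0.519 + 1680×0.335 = 1103 g/s.
solvent fraction in D = 0.401.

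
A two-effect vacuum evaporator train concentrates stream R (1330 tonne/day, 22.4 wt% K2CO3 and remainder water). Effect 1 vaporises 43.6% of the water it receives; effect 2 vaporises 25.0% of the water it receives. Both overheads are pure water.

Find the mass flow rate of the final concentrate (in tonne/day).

water in feed = 1330×0.776 = 1032.1 tonne/day.
After stage 1: water left = (1−0.436)×1032.1 = 582.09; stream total = 880.01 tonne/day.
After stage 2: water left = (1−0.250)×582.09 = 436.57; final concentrate = 734.49 tonne/day.

734.5 tonne/day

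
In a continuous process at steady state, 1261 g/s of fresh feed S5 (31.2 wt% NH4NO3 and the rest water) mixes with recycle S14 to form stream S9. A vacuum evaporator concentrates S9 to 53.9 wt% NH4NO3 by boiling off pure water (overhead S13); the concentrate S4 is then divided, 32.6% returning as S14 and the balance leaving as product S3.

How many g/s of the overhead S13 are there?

531.1 g/s

Overall NH4NO3 balance (none leaves overhead): NH4NO3 in fresh feed = NH4NO3 in product, i.e. 1261×0.312 = (1−0.326)·S4·0.539.
S4 = 393.43/(0.539×0.674) = 1083 g/s.
Recycle S14 = 0.326×1083 = 353.05 g/s.
Combined feed S9 = 1261 + 353.05 = 1614.1 g/s.
Overhead S13 = S9 − S4 = 1614.1 − 1083 = 531.07 g/s.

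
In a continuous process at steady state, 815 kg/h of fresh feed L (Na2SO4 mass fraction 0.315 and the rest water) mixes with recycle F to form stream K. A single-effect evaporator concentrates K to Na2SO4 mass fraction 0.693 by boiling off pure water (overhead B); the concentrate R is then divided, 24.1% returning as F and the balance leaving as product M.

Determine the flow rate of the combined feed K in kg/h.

932.6 kg/h

Overall Na2SO4 balance (none leaves overhead): Na2SO4 in fresh feed = Na2SO4 in product, i.e. 815×0.315 = (1−0.241)·R·0.693.
R = 256.73/(0.693×0.759) = 488.08 kg/h.
Recycle F = 0.241×488.08 = 117.63 kg/h.
Combined feed K = 815 + 117.63 = 932.63 kg/h.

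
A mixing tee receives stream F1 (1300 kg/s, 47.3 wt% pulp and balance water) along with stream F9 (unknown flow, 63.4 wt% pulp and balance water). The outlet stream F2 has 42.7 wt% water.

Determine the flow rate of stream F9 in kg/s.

2131 kg/s

Let F9 be the unknown flow. Total out = 1300 + F9.
water balance: 685.1 + 0.366·F9 = 0.427·(1300 + F9)
(0.366 − 0.427)·F9 = 0.427×1300 − 685.1 = -130
F9 = -130 / -0.061 = 2131.1 kg/s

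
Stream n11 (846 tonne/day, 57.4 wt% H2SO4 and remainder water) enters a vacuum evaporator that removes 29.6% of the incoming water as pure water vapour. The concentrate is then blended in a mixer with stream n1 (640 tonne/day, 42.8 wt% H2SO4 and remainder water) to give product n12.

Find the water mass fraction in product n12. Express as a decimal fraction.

Vapour removed = 0.296×0.426×846 = 106.68 tonne/day; concentrate = 739.32 tonne/day.
water reaching the mixer = 253.72 (from concentrate) + 640×0.572 = 619.8 tonne/day.
Product flow = 739.32 + 640 = 1379.3 tonne/day; water fraction = 0.4494.

0.4494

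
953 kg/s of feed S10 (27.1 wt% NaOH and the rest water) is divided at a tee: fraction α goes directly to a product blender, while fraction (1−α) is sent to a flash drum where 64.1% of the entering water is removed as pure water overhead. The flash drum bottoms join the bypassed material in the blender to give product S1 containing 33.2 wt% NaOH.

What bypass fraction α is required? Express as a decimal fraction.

0.607

All 953×0.271 = 258.26 kg/s of NaOH reaches S1, so S1 = 258.26/0.332 = 777.9 kg/s and vapour = 175.1 kg/s.
The evaporator receives (1−α)·953 of feed at 0.729 water and removes 0.641 of that water:
0.641×0.729×(1−α)×953 = 175.1
(1−α) = 175.1/445.33 = 0.3932;  α = 0.6068.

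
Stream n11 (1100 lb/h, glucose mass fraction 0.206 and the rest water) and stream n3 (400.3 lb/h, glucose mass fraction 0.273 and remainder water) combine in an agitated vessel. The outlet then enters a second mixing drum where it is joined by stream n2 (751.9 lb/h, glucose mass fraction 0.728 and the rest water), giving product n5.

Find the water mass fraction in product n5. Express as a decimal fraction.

0.608

Overall, product flow = 2252.2 lb/h.
water in = 1100×0.794 + 400.3×0.727 + 751.9×0.272 = 1368.9 lb/h.
water fraction in n5 = 0.608.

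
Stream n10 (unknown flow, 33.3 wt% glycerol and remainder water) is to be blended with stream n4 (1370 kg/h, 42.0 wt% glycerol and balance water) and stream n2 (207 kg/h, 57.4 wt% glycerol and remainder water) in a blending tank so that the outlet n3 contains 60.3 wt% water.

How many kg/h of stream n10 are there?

1065 kg/h

Let n10 be the unknown flow. Total out = 1577 + n10.
water balance: 882.78 + 0.667·n10 = 0.603·(1577 + n10)
(0.667 − 0.603)·n10 = 0.603×1577 − 882.78 = 68.149
n10 = 68.149 / 0.064 = 1064.8 kg/h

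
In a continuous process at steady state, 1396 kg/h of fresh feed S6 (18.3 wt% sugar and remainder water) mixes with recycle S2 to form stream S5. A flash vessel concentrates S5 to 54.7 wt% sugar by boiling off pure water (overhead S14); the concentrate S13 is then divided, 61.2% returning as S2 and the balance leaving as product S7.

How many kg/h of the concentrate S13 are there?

1204 kg/h

Overall sugar balance (none leaves overhead): sugar in fresh feed = sugar in product, i.e. 1396×0.183 = (1−0.612)·S13·0.547.
S13 = 255.47/(0.547×0.388) = 1203.7 kg/h.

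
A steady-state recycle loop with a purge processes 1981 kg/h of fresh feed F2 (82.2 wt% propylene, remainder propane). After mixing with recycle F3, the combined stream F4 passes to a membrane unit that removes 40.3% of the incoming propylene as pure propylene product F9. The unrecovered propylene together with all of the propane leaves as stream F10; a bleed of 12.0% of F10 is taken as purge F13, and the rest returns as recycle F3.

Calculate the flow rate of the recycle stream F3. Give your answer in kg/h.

4388 kg/h

propane enters only via F2 and leaves only via the purge: 1981×0.178 = 0.120×(propane in F10), and the membrane unit passes all propane, so propane in F4 = propane in F10 = 2938.5 kg/h.
propylene in F4: m_A = 1981×0.822 + (1−0.120)·(1−0.403)·m_A, so m_A = 1628.4/0.4746 = 3430.8 kg/h.
F10 = (1−0.403)×3430.8 + 2938.5 = 4986.7 kg/h.
Recycle F3 = (1−0.120)×4986.7 = 4388.3 kg/h.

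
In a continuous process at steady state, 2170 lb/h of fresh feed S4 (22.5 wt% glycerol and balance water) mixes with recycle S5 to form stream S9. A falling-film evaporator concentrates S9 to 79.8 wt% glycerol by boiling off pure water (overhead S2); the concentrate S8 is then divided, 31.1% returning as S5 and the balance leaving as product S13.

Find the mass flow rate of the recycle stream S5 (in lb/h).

276.2 lb/h

Overall glycerol balance (none leaves overhead): glycerol in fresh feed = glycerol in product, i.e. 2170×0.225 = (1−0.311)·S8·0.798.
S8 = 488.25/(0.798×0.689) = 888.01 lb/h.
Recycle S5 = 0.311×888.01 = 276.17 lb/h.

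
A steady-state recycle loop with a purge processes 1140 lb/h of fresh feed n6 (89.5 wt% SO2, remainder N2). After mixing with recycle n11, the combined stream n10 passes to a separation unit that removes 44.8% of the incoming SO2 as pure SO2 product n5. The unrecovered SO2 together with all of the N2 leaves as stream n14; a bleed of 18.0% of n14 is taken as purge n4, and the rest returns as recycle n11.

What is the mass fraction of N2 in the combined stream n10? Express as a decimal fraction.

0.263

N2 enters only via n6 and leaves only via the purge: 1140×0.105 = 0.180×(N2 in n14), and the separation unit passes all N2, so N2 in n10 = N2 in n14 = 665 lb/h.
SO2 in n10: m_A = 1140×0.895 + (1−0.180)·(1−0.448)·m_A, so m_A = 1020.3/0.5474 = 1864 lb/h.
n10 = 1864 + 665 = 2529 lb/h.
N2 fraction in n10 = 665/2529 = 0.263.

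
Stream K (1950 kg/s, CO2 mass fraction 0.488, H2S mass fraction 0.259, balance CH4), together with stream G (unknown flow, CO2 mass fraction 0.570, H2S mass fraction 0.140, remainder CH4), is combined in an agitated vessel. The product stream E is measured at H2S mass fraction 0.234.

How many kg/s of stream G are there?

Let G be the unknown flow. Total out = 1950 + G.
H2S balance: 505.05 + 0.140·G = 0.234·(1950 + G)
(0.140 − 0.234)·G = 0.234×1950 − 505.05 = -48.75
G = -48.75 / -0.094 = 518.62 kg/s

518.6 kg/s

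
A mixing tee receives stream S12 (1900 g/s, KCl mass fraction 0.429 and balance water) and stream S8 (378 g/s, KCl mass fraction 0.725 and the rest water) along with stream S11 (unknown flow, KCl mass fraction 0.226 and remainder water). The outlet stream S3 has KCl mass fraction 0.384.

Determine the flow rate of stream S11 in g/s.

1357 g/s

Let S11 be the unknown flow. Total out = 2278 + S11.
KCl balance: 1089.2 + 0.226·S11 = 0.384·(2278 + S11)
(0.226 − 0.384)·S11 = 0.384×2278 − 1089.2 = -214.4
S11 = -214.4 / -0.158 = 1356.9 g/s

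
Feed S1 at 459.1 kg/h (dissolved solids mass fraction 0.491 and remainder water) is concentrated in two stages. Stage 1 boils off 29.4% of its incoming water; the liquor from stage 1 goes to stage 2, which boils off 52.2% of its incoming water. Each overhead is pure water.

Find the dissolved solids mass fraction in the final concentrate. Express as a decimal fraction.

0.741

water in feed = 459.1×0.509 = 233.68 kg/h.
After stage 1: water left = (1−0.294)×233.68 = 164.98; stream total = 390.4 kg/h.
After stage 2: water left = (1−0.522)×164.98 = 78.86; final concentrate = 304.28 kg/h.
dissolved solids fraction = 225.42/304.28 = 0.741.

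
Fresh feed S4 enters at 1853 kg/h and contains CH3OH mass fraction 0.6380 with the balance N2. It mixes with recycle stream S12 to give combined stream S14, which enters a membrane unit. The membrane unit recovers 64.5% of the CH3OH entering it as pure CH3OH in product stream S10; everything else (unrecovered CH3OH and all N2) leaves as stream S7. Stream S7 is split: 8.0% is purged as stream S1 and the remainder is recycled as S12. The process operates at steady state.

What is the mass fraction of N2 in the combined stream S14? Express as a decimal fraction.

N2 enters only via S4 and leaves only via the purge: 1853×0.362 = 0.080×(N2 in S7), and the membrane unit passes all N2, so N2 in S14 = N2 in S7 = 8384.8 kg/h.
CH3OH in S14: m_A = 1853×0.638 + (1−0.080)·(1−0.645)·m_A, so m_A = 1182.2/0.6734 = 1755.6 kg/h.
S14 = 1755.6 + 8384.8 = 10140 kg/h.
N2 fraction in S14 = 8384.8/10140 = 0.8269.

0.8269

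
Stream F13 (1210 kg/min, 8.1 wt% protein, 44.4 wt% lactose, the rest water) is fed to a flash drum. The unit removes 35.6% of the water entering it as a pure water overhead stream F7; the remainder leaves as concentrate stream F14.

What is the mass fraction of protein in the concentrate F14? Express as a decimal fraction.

0.097

protein is not removed: 1210×0.081 = 98.01 kg/min of protein enters F14.
water entering = 1210×0.475 = 574.75 kg/min; overhead removed = 0.356×574.75 = 204.61 kg/min.
Concentrate = 1210 − 204.61 = 1005.4 kg/min.
Mass fraction = 98.01/1005.4 = 0.097.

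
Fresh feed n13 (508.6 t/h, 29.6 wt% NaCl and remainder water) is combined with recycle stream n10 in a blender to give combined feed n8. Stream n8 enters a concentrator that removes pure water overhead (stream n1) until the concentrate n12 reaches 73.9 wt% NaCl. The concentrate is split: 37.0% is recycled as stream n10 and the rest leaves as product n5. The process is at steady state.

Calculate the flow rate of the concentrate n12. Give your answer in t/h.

Overall NaCl balance (none leaves overhead): NaCl in fresh feed = NaCl in product, i.e. 508.6×0.296 = (1−0.370)·n12·0.739.
n12 = 150.55/(0.739×0.630) = 323.36 t/h.

323.4 t/h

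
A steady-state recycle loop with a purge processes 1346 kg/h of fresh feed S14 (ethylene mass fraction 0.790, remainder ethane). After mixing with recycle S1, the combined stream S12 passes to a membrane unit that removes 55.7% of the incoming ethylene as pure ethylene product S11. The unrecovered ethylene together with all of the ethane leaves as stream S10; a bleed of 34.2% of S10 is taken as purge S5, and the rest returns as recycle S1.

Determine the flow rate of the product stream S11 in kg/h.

836 kg/h

ethylene in S12: m_A = 1346×0.790 + (1−0.342)·(1−0.557)·m_A, so m_A = 1063.3/0.7085 = 1500.8 kg/h.
Product S11 = 0.557×1500.8 = 835.96 kg/h.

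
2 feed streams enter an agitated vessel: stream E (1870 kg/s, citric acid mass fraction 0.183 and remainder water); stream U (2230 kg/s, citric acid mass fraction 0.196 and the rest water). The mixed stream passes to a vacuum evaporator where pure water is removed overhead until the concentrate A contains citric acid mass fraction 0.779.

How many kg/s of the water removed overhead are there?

citric acid entering = 1870×0.183 + 2230×0.196 = 779.29 kg/s.
All citric acid reports to A, so A = 779.29/0.779 = 1000.4 kg/s.
Total feed = 4100 kg/s; overhead = 4100 − 1000.4 = 3099.6 kg/s.

3100 kg/s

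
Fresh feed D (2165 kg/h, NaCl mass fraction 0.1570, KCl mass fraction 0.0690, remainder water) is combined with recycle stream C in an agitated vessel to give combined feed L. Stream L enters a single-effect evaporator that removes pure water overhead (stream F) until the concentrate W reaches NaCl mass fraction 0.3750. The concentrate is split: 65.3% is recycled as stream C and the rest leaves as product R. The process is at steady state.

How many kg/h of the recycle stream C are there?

Overall NaCl balance (none leaves overhead): NaCl in fresh feed = NaCl in product, i.e. 2165×0.157 = (1−0.653)·W·0.375.
W = 339.91/(0.375×0.347) = 2612.1 kg/h.
Recycle C = 0.653×2612.1 = 1705.7 kg/h.

1706 kg/h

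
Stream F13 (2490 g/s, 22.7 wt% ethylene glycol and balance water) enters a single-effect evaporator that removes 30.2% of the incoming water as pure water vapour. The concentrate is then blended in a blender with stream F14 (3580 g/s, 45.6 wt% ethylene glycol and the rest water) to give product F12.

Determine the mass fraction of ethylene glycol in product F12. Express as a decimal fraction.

0.4004

Vapour removed = 0.302×0.773×2490 = 581.28 g/s; concentrate = 1908.7 g/s.
ethylene glycol reaching the mixer = 565.23 (from concentrate) + 3580×0.456 = 2197.7 g/s.
Product flow = 1908.7 + 3580 = 5488.7 g/s; ethylene glycol fraction = 0.4004.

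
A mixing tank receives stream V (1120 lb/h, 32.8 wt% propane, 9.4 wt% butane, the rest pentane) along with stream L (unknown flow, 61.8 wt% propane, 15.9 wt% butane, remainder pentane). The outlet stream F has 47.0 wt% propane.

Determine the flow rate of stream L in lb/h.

Let L be the unknown flow. Total out = 1120 + L.
propane balance: 367.36 + 0.618·L = 0.470·(1120 + L)
(0.618 − 0.470)·L = 0.470×1120 − 367.36 = 159.04
L = 159.04 / 0.148 = 1074.6 lb/h

1075 lb/h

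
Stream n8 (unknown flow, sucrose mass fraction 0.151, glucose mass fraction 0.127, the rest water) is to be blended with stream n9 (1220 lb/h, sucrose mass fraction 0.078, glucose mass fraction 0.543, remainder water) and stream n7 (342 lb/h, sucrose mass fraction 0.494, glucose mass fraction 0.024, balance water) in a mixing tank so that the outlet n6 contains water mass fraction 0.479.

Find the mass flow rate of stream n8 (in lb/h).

497.8 lb/h

Let n8 be the unknown flow. Total out = 1562 + n8.
water balance: 627.22 + 0.722·n8 = 0.479·(1562 + n8)
(0.722 − 0.479)·n8 = 0.479×1562 − 627.22 = 120.97
n8 = 120.97 / 0.243 = 497.84 lb/h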